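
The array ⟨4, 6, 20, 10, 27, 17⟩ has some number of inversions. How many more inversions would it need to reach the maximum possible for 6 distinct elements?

12 inversions short

Maximum inversions for 6 distinct elements is C(6, 2) = 6·5/2 = 15.
Current inversions — for each element, count later smaller elements:
4: 0
6: 0
20: 2
10: 0
27: 1
17: 0
Current total: 0 + 0 + 2 + 0 + 1 + 0 = 3
Shortfall: 15 − 3 = 12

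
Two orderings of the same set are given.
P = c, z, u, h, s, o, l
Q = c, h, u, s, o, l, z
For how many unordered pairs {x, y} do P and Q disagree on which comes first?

There are 6 disagreeing pairs.

Assign each item its position (1..7) in the first ordering, then rewrite the second ordering as that position sequence:
positions: c→1, z→2, u→3, h→4, s→5, o→6, l→7
second ordering as positions: [1, 4, 3, 5, 6, 7, 2]
Discordant pairs = inversions in this position sequence.
1: 0
4: 3, 2 → 2
3: 2 → 1
5: 2 → 1
6: 2 → 1
7: 2 → 1
2: 0
Total: 0 + 2 + 1 + 1 + 1 + 1 + 0 = 6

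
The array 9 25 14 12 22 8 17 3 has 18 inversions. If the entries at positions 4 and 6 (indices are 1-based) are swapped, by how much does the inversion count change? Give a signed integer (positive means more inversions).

Positions 4 and 6 hold 12 and 8; after swapping, the array is [9, 25, 14, 8, 22, 12, 17, 3].
Sweep left to right; for each value list the smaller values that follow it:
9 → 8, 3 → 2
25 → 14, 8, 22, 12, 17, 3 → 6
14 → 8, 12, 3 → 3
8 → 3 → 1
22 → 12, 17, 3 → 3
12 → 3 → 1
17 → 3 → 1
3 → none → 0
Sum: 2 + 6 + 3 + 1 + 3 + 1 + 1 + 0 = 17
Change: 17 − 18 = -1

-1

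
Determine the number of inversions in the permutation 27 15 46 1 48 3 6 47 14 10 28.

27 inversions

For each element, count later entries that are smaller:
27 → 15, 1, 3, 6, 14, 10 → 6
15 → 1, 3, 6, 14, 10 → 5
46 → 1, 3, 6, 14, 10, 28 → 6
1 → none → 0
48 → 3, 6, 47, 14, 10, 28 → 6
3 → none → 0
6 → none → 0
47 → 14, 10, 28 → 3
14 → 10 → 1
10 → none → 0
28 → none → 0
Sum: 6 + 5 + 6 + 0 + 6 + 0 + 0 + 3 + 1 + 0 + 0 = 27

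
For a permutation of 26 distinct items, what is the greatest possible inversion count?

Inversions: 325

A reversed (strictly descending) arrangement makes every pair an inversion, giving C(26, 2) inversions.
C(26, 2) = 26·25/2 = 325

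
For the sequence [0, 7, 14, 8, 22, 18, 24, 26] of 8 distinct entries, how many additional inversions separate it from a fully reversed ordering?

26 inversions short

Maximum inversions for 8 distinct elements is C(8, 2) = 8·7/2 = 28.
Current inversions — for each element, count later smaller elements:
0: 0
7: 0
14: 1
8: 0
22: 1
18: 0
24: 0
26: 0
Current total: 0 + 0 + 1 + 0 + 1 + 0 + 0 + 0 = 2
Shortfall: 28 − 2 = 26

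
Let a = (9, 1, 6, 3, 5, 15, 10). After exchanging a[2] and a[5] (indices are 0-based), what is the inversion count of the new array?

Inversions: 8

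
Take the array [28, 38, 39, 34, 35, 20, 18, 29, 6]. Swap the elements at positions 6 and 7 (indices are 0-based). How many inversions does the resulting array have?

Positions 6 and 7 hold 18 and 29; after swapping, the array is [28, 38, 39, 34, 35, 20, 29, 18, 6].
Element-by-element contributions:
28 → 20, 18, 6 → 3
38 → 34, 35, 20, 29, 18, 6 → 6
39 → 34, 35, 20, 29, 18, 6 → 6
34 → 20, 29, 18, 6 → 4
35 → 20, 29, 18, 6 → 4
20 → 18, 6 → 2
29 → 18, 6 → 2
18 → 6 → 1
6 → none → 0
Sum: 3 + 6 + 6 + 4 + 4 + 2 + 2 + 1 + 0 = 28

28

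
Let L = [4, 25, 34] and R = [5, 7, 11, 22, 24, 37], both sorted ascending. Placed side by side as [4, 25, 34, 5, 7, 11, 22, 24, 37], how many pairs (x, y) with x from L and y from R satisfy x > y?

For each element r of the right run, count left-run elements greater than r:
r = 5: 25, 34 → 2
r = 7: 25, 34 → 2
r = 11: 25, 34 → 2
r = 22: 25, 34 → 2
r = 24: 25, 34 → 2
r = 37: none → 0
Cross-inversions: 2 + 2 + 2 + 2 + 2 + 0 = 10

10 cross-inversions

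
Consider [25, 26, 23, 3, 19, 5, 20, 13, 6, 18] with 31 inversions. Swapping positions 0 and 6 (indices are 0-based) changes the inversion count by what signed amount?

Positions 0 and 6 hold 25 and 20; after swapping, the array is [20, 26, 23, 3, 19, 5, 25, 13, 6, 18].
Count, for each position, how many later elements it exceeds:
20 → 3, 19, 5, 13, 6, 18 → 6
26 → 23, 3, 19, 5, 25, 13, 6, 18 → 8
23 → 3, 19, 5, 13, 6, 18 → 6
3 → none → 0
19 → 5, 13, 6, 18 → 4
5 → none → 0
25 → 13, 6, 18 → 3
13 → 6 → 1
6 → none → 0
18 → none → 0
Sum: 6 + 8 + 6 + 0 + 4 + 0 + 3 + 1 + 0 + 0 = 28
Change: 28 − 31 = -3

-3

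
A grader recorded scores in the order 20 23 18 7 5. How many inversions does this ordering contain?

9 inversions

Inversion pairs (indices are 1-based):
(1,3): 20 > 18
(1,4): 20 > 7
(1,5): 20 > 5
(2,3): 23 > 18
(2,4): 23 > 7
(2,5): 23 > 5
(3,4): 18 > 7
(3,5): 18 > 5
(4,5): 7 > 5
That's 9 pairs.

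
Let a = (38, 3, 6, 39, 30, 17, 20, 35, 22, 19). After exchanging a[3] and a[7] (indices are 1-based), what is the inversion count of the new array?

25 inversions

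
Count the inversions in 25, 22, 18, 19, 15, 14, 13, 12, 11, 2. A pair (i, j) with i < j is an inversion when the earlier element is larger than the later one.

Sweep left to right; for each value list the smaller values that follow it:
25 → 22, 18, 19, 15, 14, 13, 12, 11, 2 → 9
22 → 18, 19, 15, 14, 13, 12, 11, 2 → 8
18 → 15, 14, 13, 12, 11, 2 → 6
19 → 15, 14, 13, 12, 11, 2 → 6
15 → 14, 13, 12, 11, 2 → 5
14 → 13, 12, 11, 2 → 4
13 → 12, 11, 2 → 3
12 → 11, 2 → 2
11 → 2 → 1
2 → none → 0
Sum: 9 + 8 + 6 + 6 + 5 + 4 + 3 + 2 + 1 + 0 = 44

44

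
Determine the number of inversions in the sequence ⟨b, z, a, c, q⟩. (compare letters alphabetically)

Element-by-element contributions:
b: 1
z: 3
a: 0
c: 0
q: 0
Sum: 1 + 3 + 0 + 0 + 0 = 4

4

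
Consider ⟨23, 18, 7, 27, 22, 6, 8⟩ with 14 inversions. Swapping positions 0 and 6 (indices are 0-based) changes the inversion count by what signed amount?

-5

Positions 0 and 6 hold 23 and 8; after swapping, the array is [8, 18, 7, 27, 22, 6, 23].
Sweep left to right; for each value list the smaller values that follow it:
8: 2
18: 2
7: 1
27: 3
22: 1
6: 0
23: 0
Sum: 2 + 2 + 1 + 3 + 1 + 0 + 0 = 9
Change: 9 − 14 = -5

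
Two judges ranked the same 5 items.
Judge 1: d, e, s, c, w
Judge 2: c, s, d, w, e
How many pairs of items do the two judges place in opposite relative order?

6 discordant pairs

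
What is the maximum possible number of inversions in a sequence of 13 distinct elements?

78 inversions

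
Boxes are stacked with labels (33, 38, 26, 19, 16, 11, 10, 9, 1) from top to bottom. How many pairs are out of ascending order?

For each element, count later entries that are smaller:
33 → 26, 19, 16, 11, 10, 9, 1 → 7
38 → 26, 19, 16, 11, 10, 9, 1 → 7
26 → 19, 16, 11, 10, 9, 1 → 6
19 → 16, 11, 10, 9, 1 → 5
16 → 11, 10, 9, 1 → 4
11 → 10, 9, 1 → 3
10 → 9, 1 → 2
9 → 1 → 1
1 → none → 0
Sum: 7 + 7 + 6 + 5 + 4 + 3 + 2 + 1 + 0 = 35

35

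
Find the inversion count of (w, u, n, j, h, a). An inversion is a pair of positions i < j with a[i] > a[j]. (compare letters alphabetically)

15 out-of-order pairs

Sweep left to right; for each value list the smaller values that follow it:
w: 5
u: 4
n: 3
j: 2
h: 1
a: 0
Sum: 5 + 4 + 3 + 2 + 1 + 0 = 15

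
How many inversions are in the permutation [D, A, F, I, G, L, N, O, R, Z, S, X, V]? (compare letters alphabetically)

6 inversions

Sweep left to right; for each value list the smaller values that follow it:
D → A → 1
A → none → 0
F → none → 0
I → G → 1
G → none → 0
L → none → 0
N → none → 0
O → none → 0
R → none → 0
Z → S, X, V → 3
S → none → 0
X → V → 1
V → none → 0
Sum: 1 + 0 + 0 + 1 + 0 + 0 + 0 + 0 + 0 + 3 + 0 + 1 + 0 = 6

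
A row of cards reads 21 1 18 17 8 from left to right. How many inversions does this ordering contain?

Sweep left to right; for each value list the smaller values that follow it:
21 → 1, 18, 17, 8 → 4
1 → none → 0
18 → 17, 8 → 2
17 → 8 → 1
8 → none → 0
Sum: 4 + 0 + 2 + 1 + 0 = 7

7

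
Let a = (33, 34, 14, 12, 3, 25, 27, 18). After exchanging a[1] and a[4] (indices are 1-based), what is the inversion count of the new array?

There are 14 inversions.

Positions 1 and 4 hold 33 and 12; after swapping, the array is [12, 34, 14, 33, 3, 25, 27, 18].
Sweep left to right; for each value list the smaller values that follow it:
12 → 3 → 1
34 → 14, 33, 3, 25, 27, 18 → 6
14 → 3 → 1
33 → 3, 25, 27, 18 → 4
3 → none → 0
25 → 18 → 1
27 → 18 → 1
18 → none → 0
Sum: 1 + 6 + 1 + 4 + 0 + 1 + 1 + 0 = 14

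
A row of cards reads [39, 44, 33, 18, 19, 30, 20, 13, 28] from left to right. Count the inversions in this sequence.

26

Element-by-element contributions:
39 → 33, 18, 19, 30, 20, 13, 28 → 7
44 → 33, 18, 19, 30, 20, 13, 28 → 7
33 → 18, 19, 30, 20, 13, 28 → 6
18 → 13 → 1
19 → 13 → 1
30 → 20, 13, 28 → 3
20 → 13 → 1
13 → none → 0
28 → none → 0
Sum: 7 + 7 + 6 + 1 + 1 + 3 + 1 + 0 + 0 = 26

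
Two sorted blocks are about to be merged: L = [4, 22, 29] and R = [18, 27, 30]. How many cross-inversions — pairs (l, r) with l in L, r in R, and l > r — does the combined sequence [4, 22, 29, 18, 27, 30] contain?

Count, for every r in R, how many entries of L exceed r:
r = 18: 22, 29 → 2
r = 27: 29 → 1
r = 30: none → 0
Cross-inversions: 2 + 1 + 0 = 3

3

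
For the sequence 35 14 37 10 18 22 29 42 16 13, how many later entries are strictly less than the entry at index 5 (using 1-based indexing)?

2

The element at index 5 is 18.
Elements after it: 22, 29, 42, 16, 13
Those smaller than 18: 16, 13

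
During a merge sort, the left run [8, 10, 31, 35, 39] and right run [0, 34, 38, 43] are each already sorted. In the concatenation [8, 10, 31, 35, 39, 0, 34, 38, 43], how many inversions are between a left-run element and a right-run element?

There are 8 cross-inversions.

Take each right-half value and tally the left-half values above it:
r = 0: 8, 10, 31, 35, 39 → 5
r = 34: 35, 39 → 2
r = 38: 39 → 1
r = 43: none → 0
Cross-inversions: 5 + 2 + 1 + 0 = 8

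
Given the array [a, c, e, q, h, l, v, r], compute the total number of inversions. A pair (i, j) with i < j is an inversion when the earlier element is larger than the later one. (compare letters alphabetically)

Sweep left to right; for each value list the smaller values that follow it:
a → none → 0
c → none → 0
e → none → 0
q → h, l → 2
h → none → 0
l → none → 0
v → r → 1
r → none → 0
Sum: 0 + 0 + 0 + 2 + 0 + 0 + 1 + 0 = 3

3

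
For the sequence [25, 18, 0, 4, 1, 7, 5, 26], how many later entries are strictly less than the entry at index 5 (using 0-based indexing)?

The element at index 5 is 7.
Elements after it: 5, 26
Those smaller than 7: 5

1 such element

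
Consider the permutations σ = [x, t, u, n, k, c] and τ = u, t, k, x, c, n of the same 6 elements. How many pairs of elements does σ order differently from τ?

Discordant pairs: 6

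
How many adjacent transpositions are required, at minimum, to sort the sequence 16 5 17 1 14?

6

Each adjacent swap fixes exactly one inversion, so the minimum swap count equals the number of inversions.
Count inversions — for each element, later elements that are smaller:
16: 5, 1, 14 → 3
5: 1 → 1
17: 1, 14 → 2
1: none → 0
14: none → 0
Total inversions: 3 + 1 + 2 + 0 + 0 = 6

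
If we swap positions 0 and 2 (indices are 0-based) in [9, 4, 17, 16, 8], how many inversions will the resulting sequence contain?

Inversions: 6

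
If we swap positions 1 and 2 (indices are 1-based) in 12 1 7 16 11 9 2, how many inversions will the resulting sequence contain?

11

Positions 1 and 2 hold 12 and 1; after swapping, the array is [1, 12, 7, 16, 11, 9, 2].
Count, for each position, how many later elements it exceeds:
1 → none → 0
12 → 7, 11, 9, 2 → 4
7 → 2 → 1
16 → 11, 9, 2 → 3
11 → 9, 2 → 2
9 → 2 → 1
2 → none → 0
Sum: 0 + 4 + 1 + 3 + 2 + 1 + 0 = 11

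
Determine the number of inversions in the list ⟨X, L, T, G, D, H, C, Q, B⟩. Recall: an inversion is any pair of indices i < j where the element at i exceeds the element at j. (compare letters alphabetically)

Inversions: 28

Element-by-element contributions:
X: 8
L: 5
T: 6
G: 3
D: 2
H: 2
C: 1
Q: 1
B: 0
Sum: 8 + 5 + 6 + 3 + 2 + 2 + 1 + 1 + 0 = 28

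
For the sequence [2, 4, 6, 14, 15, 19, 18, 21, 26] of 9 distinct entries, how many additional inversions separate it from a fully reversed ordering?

Maximum inversions for 9 distinct elements is C(9, 2) = 9·8/2 = 36.
Current inversions — for each element, count later smaller elements:
2: 0
4: 0
6: 0
14: 0
15: 0
19: 1
18: 0
21: 0
26: 0
Current total: 0 + 0 + 0 + 0 + 0 + 1 + 0 + 0 + 0 = 1
Shortfall: 36 − 1 = 35

35 inversions short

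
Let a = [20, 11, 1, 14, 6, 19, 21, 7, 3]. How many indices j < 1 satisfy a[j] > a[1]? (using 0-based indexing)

The element at index 1 is 11.
Elements before it: 20
Those larger than 11: 20

1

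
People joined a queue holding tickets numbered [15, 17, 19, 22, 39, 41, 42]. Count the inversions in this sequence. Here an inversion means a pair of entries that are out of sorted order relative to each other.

0

Inversion pairs (indices are 1-based):
(none)
That's 0 pairs.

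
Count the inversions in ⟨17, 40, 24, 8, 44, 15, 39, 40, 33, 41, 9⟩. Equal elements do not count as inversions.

For each element, count later entries that are smaller:
17: 3
40: 6
24: 3
8: 0
44: 6
15: 1
39: 2
40: 2
33: 1
41: 1
9: 0
Sum: 3 + 6 + 3 + 0 + 6 + 1 + 2 + 2 + 1 + 1 + 0 = 25

There are 25 inversions.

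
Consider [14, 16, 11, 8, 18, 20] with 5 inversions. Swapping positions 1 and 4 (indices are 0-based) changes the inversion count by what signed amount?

Positions 1 and 4 hold 16 and 18; after swapping, the array is [14, 18, 11, 8, 16, 20].
For each element, count later entries that are smaller:
14: 2
18: 3
11: 1
8: 0
16: 0
20: 0
Sum: 2 + 3 + 1 + 0 + 0 + 0 = 6
Change: 6 − 5 = +1

+1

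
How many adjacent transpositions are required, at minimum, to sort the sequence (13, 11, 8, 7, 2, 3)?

Each adjacent swap fixes exactly one inversion, so the minimum swap count equals the number of inversions.
Count inversions — for each element, later elements that are smaller:
13: 11, 8, 7, 2, 3 → 5
11: 8, 7, 2, 3 → 4
8: 7, 2, 3 → 3
7: 2, 3 → 2
2: none → 0
3: none → 0
Total inversions: 5 + 4 + 3 + 2 + 0 + 0 = 14

14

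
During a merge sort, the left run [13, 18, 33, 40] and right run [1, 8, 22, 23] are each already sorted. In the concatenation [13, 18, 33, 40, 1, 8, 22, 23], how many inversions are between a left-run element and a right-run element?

12

Take each right-half value and tally the left-half values above it:
r = 1: 13, 18, 33, 40 → 4
r = 8: 13, 18, 33, 40 → 4
r = 22: 33, 40 → 2
r = 23: 33, 40 → 2
Cross-inversions: 4 + 4 + 2 + 2 = 12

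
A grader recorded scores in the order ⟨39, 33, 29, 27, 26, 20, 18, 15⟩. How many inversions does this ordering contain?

Sweep left to right; for each value list the smaller values that follow it:
39: 7
33: 6
29: 5
27: 4
26: 3
20: 2
18: 1
15: 0
Sum: 7 + 6 + 5 + 4 + 3 + 2 + 1 + 0 = 28

28 inversions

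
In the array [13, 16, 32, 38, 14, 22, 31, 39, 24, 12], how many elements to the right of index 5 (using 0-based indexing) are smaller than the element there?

The element at index 5 is 22.
Elements after it: 31, 39, 24, 12
Those smaller than 22: 12

1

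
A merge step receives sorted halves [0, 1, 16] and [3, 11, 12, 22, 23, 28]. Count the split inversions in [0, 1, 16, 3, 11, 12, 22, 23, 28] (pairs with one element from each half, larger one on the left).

3 split inversions

Take each right-half value and tally the left-half values above it:
r = 3: 16 → 1
r = 11: 16 → 1
r = 12: 16 → 1
r = 22: none → 0
r = 23: none → 0
r = 28: none → 0
Cross-inversions: 1 + 1 + 1 + 0 + 0 + 0 = 3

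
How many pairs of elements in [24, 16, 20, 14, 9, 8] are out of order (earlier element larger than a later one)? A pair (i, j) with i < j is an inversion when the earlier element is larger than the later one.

Out-of-order pairs: 14

For each element, count later entries that are smaller:
24 → 16, 20, 14, 9, 8 → 5
16 → 14, 9, 8 → 3
20 → 14, 9, 8 → 3
14 → 9, 8 → 2
9 → 8 → 1
8 → none → 0
Sum: 5 + 3 + 3 + 2 + 1 + 0 = 14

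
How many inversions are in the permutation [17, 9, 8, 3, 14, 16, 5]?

13

Element-by-element contributions:
17: 6
9: 3
8: 2
3: 0
14: 1
16: 1
5: 0
Sum: 6 + 3 + 2 + 0 + 1 + 1 + 0 = 13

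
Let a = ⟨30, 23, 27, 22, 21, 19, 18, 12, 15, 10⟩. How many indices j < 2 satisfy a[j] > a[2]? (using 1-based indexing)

1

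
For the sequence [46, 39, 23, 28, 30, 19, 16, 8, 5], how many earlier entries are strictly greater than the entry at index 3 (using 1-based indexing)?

2

The element at index 3 is 23.
Elements before it: 46, 39
Those larger than 23: 46, 39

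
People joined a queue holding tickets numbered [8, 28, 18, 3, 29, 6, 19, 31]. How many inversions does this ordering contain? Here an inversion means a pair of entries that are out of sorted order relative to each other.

Sweep left to right; for each value list the smaller values that follow it:
8 → 3, 6 → 2
28 → 18, 3, 6, 19 → 4
18 → 3, 6 → 2
3 → none → 0
29 → 6, 19 → 2
6 → none → 0
19 → none → 0
31 → none → 0
Sum: 2 + 4 + 2 + 0 + 2 + 0 + 0 + 0 = 10

10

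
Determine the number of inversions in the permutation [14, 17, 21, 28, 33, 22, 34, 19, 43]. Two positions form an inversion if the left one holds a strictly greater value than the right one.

For each element, count later entries that are smaller:
14: 0
17: 0
21: 1
28: 2
33: 2
22: 1
34: 1
19: 0
43: 0
Sum: 0 + 0 + 1 + 2 + 2 + 1 + 1 + 0 + 0 = 7

7 inversions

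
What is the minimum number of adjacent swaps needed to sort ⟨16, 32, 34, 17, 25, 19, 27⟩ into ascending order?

Each adjacent swap fixes exactly one inversion, so the minimum swap count equals the number of inversions.
Count inversions — for each element, later elements that are smaller:
16: none → 0
32: 17, 25, 19, 27 → 4
34: 17, 25, 19, 27 → 4
17: none → 0
25: 19 → 1
19: none → 0
27: none → 0
Total inversions: 0 + 4 + 4 + 0 + 1 + 0 + 0 = 9

Adjacent swaps: 9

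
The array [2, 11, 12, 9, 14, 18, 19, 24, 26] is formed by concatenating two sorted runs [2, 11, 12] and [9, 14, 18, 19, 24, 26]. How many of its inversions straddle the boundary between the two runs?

Take each right-half value and tally the left-half values above it:
r = 9: 11, 12 → 2
r = 14: none → 0
r = 18: none → 0
r = 19: none → 0
r = 24: none → 0
r = 26: none → 0
Cross-inversions: 2 + 0 + 0 + 0 + 0 + 0 = 2

2 split inversions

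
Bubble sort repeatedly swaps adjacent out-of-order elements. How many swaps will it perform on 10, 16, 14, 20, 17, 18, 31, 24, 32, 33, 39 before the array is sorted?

4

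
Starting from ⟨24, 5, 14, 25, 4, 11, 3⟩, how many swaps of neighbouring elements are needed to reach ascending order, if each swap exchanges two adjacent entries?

15 swaps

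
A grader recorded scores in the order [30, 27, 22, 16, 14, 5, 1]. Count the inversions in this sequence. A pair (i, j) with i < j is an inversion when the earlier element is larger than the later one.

21 out-of-order pairs

Count, for each position, how many later elements it exceeds:
30 → 27, 22, 16, 14, 5, 1 → 6
27 → 22, 16, 14, 5, 1 → 5
22 → 16, 14, 5, 1 → 4
16 → 14, 5, 1 → 3
14 → 5, 1 → 2
5 → 1 → 1
1 → none → 0
Sum: 6 + 5 + 4 + 3 + 2 + 1 + 0 = 21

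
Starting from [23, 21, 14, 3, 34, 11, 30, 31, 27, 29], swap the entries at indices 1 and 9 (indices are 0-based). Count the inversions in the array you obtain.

Positions 1 and 9 hold 21 and 29; after swapping, the array is [23, 29, 14, 3, 34, 11, 30, 31, 27, 21].
Sweep left to right; for each value list the smaller values that follow it:
23 → 14, 3, 11, 21 → 4
29 → 14, 3, 11, 27, 21 → 5
14 → 3, 11 → 2
3 → none → 0
34 → 11, 30, 31, 27, 21 → 5
11 → none → 0
30 → 27, 21 → 2
31 → 27, 21 → 2
27 → 21 → 1
21 → none → 0
Sum: 4 + 5 + 2 + 0 + 5 + 0 + 2 + 2 + 1 + 0 = 21

21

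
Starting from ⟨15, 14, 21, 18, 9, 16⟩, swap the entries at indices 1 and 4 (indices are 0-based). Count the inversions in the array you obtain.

Positions 1 and 4 hold 14 and 9; after swapping, the array is [15, 9, 21, 18, 14, 16].
Element-by-element contributions:
15: 2
9: 0
21: 3
18: 2
14: 0
16: 0
Sum: 2 + 0 + 3 + 2 + 0 + 0 = 7

7 inversions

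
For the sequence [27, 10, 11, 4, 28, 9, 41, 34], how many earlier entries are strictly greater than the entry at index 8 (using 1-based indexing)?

1

The element at index 8 is 34.
Elements before it: 27, 10, 11, 4, 28, 9, 41
Those larger than 34: 41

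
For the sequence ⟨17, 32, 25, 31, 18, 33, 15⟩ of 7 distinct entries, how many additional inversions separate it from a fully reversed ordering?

Maximum inversions for 7 distinct elements is C(7, 2) = 7·6/2 = 21.
Current inversions — for each element, count later smaller elements:
17: 1
32: 4
25: 2
31: 2
18: 1
33: 1
15: 0
Current total: 1 + 4 + 2 + 2 + 1 + 1 + 0 = 11
Shortfall: 21 − 11 = 10

10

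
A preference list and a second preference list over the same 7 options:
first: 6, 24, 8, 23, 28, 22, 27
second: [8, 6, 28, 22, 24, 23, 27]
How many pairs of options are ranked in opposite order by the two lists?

There are 6 pairs.

Assign each item its position (1..7) in the first ordering, then rewrite the second ordering as that position sequence:
positions: 6→1, 24→2, 8→3, 23→4, 28→5, 22→6, 27→7
second ordering as positions: [3, 1, 5, 6, 2, 4, 7]
Discordant pairs = inversions in this position sequence.
3: 1, 2 → 2
1: 0
5: 2, 4 → 2
6: 2, 4 → 2
2: 0
4: 0
7: 0
Total: 2 + 0 + 2 + 2 + 0 + 0 + 0 = 6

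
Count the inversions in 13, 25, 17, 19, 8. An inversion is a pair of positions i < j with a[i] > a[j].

Out-of-order index pairs (0-indexed):
(0,4): 13 > 8
(1,2): 25 > 17
(1,3): 25 > 19
(1,4): 25 > 8
(2,4): 17 > 8
(3,4): 19 > 8
That's 6 pairs.

6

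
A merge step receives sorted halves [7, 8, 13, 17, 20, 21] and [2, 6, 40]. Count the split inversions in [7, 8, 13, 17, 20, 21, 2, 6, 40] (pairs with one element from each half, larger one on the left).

Take each right-half value and tally the left-half values above it:
r = 2: 7, 8, 13, 17, 20, 21 → 6
r = 6: 7, 8, 13, 17, 20, 21 → 6
r = 40: none → 0
Cross-inversions: 6 + 6 + 0 = 12

12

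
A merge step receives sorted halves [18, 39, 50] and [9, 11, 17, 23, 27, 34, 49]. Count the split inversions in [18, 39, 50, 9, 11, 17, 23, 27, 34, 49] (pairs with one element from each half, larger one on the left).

16

Count, for every r in R, how many entries of L exceed r:
r = 9: 18, 39, 50 → 3
r = 11: 18, 39, 50 → 3
r = 17: 18, 39, 50 → 3
r = 23: 39, 50 → 2
r = 27: 39, 50 → 2
r = 34: 39, 50 → 2
r = 49: 50 → 1
Cross-inversions: 3 + 3 + 3 + 2 + 2 + 2 + 1 = 16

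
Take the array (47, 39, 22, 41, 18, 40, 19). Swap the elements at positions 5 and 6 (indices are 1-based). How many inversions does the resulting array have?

16

Positions 5 and 6 hold 18 and 40; after swapping, the array is [47, 39, 22, 41, 40, 18, 19].
Sweep left to right; for each value list the smaller values that follow it:
47: 6
39: 3
22: 2
41: 3
40: 2
18: 0
19: 0
Sum: 6 + 3 + 2 + 3 + 2 + 0 + 0 = 16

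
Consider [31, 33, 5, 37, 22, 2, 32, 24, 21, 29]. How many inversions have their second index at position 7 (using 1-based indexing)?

2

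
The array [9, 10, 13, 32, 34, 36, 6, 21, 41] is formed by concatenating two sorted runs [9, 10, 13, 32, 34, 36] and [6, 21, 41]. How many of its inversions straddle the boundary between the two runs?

Take each right-half value and tally the left-half values above it:
r = 6: 9, 10, 13, 32, 34, 36 → 6
r = 21: 32, 34, 36 → 3
r = 41: none → 0
Cross-inversions: 6 + 3 + 0 = 9

9 split inversions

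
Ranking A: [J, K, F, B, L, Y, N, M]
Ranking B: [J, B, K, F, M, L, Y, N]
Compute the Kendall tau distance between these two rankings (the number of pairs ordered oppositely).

5 discordant pairs

Assign each item its position (1..8) in the first ordering, then rewrite the second ordering as that position sequence:
positions: J→1, K→2, F→3, B→4, L→5, Y→6, N→7, M→8
second ordering as positions: [1, 4, 2, 3, 8, 5, 6, 7]
Discordant pairs = inversions in this position sequence.
1: 0
4: 2, 3 → 2
2: 0
3: 0
8: 5, 6, 7 → 3
5: 0
6: 0
7: 0
Total: 0 + 2 + 0 + 0 + 3 + 0 + 0 + 0 = 5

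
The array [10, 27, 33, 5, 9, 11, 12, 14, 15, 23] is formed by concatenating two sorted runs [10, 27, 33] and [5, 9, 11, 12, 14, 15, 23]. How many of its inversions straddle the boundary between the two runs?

For each element r of the right run, count left-run elements greater than r:
r = 5: 10, 27, 33 → 3
r = 9: 10, 27, 33 → 3
r = 11: 27, 33 → 2
r = 12: 27, 33 → 2
r = 14: 27, 33 → 2
r = 15: 27, 33 → 2
r = 23: 27, 33 → 2
Cross-inversions: 3 + 3 + 2 + 2 + 2 + 2 + 2 = 16

16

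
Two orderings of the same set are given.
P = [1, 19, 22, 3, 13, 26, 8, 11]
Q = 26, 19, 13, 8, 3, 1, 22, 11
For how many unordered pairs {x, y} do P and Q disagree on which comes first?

There are 14 disagreeing pairs.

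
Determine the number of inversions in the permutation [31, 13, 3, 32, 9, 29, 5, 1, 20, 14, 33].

27 inversions

Sweep left to right; for each value list the smaller values that follow it:
31 → 13, 3, 9, 29, 5, 1, 20, 14 → 8
13 → 3, 9, 5, 1 → 4
3 → 1 → 1
32 → 9, 29, 5, 1, 20, 14 → 6
9 → 5, 1 → 2
29 → 5, 1, 20, 14 → 4
5 → 1 → 1
1 → none → 0
20 → 14 → 1
14 → none → 0
33 → none → 0
Sum: 8 + 4 + 1 + 6 + 2 + 4 + 1 + 0 + 1 + 0 + 0 = 27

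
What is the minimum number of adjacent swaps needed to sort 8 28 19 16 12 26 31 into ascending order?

The minimum number of adjacent swaps to sort an array equals its inversion count, since every such swap removes exactly one inversion.
Count inversions — for each element, later elements that are smaller:
8: none → 0
28: 19, 16, 12, 26 → 4
19: 16, 12 → 2
16: 12 → 1
12: none → 0
26: none → 0
31: none → 0
Total inversions: 0 + 4 + 2 + 1 + 0 + 0 + 0 = 7

7 swaps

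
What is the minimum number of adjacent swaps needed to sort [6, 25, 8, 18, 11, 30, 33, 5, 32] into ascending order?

12

Minimum adjacent swaps = number of inversions (each swap of adjacent out-of-order elements removes one inversion and no swap can remove more).
Count inversions — for each element, later elements that are smaller:
6: 5 → 1
25: 8, 18, 11, 5 → 4
8: 5 → 1
18: 11, 5 → 2
11: 5 → 1
30: 5 → 1
33: 5, 32 → 2
5: none → 0
32: none → 0
Total inversions: 1 + 4 + 1 + 2 + 1 + 1 + 2 + 0 + 0 = 12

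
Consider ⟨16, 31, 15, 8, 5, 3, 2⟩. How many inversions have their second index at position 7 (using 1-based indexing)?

6

The element at index 7 is 2.
Elements before it: 16, 31, 15, 8, 5, 3
Those larger than 2: 16, 31, 15, 8, 5, 3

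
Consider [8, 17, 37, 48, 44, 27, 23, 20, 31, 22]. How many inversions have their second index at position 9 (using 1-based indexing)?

3

The element at index 9 is 31.
Elements before it: 8, 17, 37, 48, 44, 27, 23, 20
Those larger than 31: 37, 48, 44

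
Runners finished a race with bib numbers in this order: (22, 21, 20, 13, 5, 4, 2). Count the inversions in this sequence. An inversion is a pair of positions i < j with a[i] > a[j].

21 out-of-order pairs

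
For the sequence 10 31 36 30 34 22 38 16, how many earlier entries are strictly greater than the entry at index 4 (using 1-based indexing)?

2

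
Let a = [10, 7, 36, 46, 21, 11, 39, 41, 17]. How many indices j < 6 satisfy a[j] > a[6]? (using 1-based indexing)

3

The element at index 6 is 11.
Elements before it: 10, 7, 36, 46, 21
Those larger than 11: 36, 46, 21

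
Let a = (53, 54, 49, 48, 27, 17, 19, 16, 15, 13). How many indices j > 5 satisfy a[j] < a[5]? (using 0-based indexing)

The element at index 5 is 17.
Elements after it: 19, 16, 15, 13
Those smaller than 17: 16, 15, 13

3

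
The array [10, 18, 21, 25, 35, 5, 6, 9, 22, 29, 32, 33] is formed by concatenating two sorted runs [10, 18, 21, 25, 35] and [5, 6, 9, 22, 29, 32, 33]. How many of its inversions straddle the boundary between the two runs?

20 split inversions

Take each right-half value and tally the left-half values above it:
r = 5: 10, 18, 21, 25, 35 → 5
r = 6: 10, 18, 21, 25, 35 → 5
r = 9: 10, 18, 21, 25, 35 → 5
r = 22: 25, 35 → 2
r = 29: 35 → 1
r = 32: 35 → 1
r = 33: 35 → 1
Cross-inversions: 5 + 5 + 5 + 2 + 1 + 1 + 1 = 20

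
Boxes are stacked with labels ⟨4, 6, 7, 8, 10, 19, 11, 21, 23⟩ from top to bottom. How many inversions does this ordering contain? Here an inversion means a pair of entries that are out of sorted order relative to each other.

For each element, count later entries that are smaller:
4: 0
6: 0
7: 0
8: 0
10: 0
19: 1
11: 0
21: 0
23: 0
Sum: 0 + 0 + 0 + 0 + 0 + 1 + 0 + 0 + 0 = 1

There is 1 inversion.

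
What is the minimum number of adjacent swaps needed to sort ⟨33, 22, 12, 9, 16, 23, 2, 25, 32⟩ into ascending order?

Each adjacent swap fixes exactly one inversion, so the minimum swap count equals the number of inversions.
Count inversions — for each element, later elements that are smaller:
33: 22, 12, 9, 16, 23, 2, 25, 32 → 8
22: 12, 9, 16, 2 → 4
12: 9, 2 → 2
9: 2 → 1
16: 2 → 1
23: 2 → 1
2: none → 0
25: none → 0
32: none → 0
Total inversions: 8 + 4 + 2 + 1 + 1 + 1 + 0 + 0 + 0 = 17

17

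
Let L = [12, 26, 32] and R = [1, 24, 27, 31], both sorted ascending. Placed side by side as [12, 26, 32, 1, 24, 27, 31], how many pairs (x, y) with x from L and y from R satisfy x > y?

7

Count, for every r in R, how many entries of L exceed r:
r = 1: 12, 26, 32 → 3
r = 24: 26, 32 → 2
r = 27: 32 → 1
r = 31: 32 → 1
Cross-inversions: 3 + 2 + 1 + 1 = 7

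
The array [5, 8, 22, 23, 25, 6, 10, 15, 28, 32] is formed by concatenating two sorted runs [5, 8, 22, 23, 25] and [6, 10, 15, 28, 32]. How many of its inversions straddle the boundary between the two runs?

10

For each element r of the right run, count left-run elements greater than r:
r = 6: 8, 22, 23, 25 → 4
r = 10: 22, 23, 25 → 3
r = 15: 22, 23, 25 → 3
r = 28: none → 0
r = 32: none → 0
Cross-inversions: 4 + 3 + 3 + 0 + 0 = 10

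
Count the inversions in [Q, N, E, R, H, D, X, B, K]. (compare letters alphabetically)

Inversions: 22

Count, for each position, how many later elements it exceeds:
Q: 6
N: 5
E: 2
R: 4
H: 2
D: 1
X: 2
B: 0
K: 0
Sum: 6 + 5 + 2 + 4 + 2 + 1 + 2 + 0 + 0 = 22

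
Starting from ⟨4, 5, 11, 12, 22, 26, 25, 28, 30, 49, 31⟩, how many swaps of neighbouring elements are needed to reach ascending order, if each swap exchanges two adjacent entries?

Minimum adjacent swaps = number of inversions (each swap of adjacent out-of-order elements removes one inversion and no swap can remove more).
Count inversions — for each element, later elements that are smaller:
4: none → 0
5: none → 0
11: none → 0
12: none → 0
22: none → 0
26: 25 → 1
25: none → 0
28: none → 0
30: none → 0
49: 31 → 1
31: none → 0
Total inversions: 0 + 0 + 0 + 0 + 0 + 1 + 0 + 0 + 0 + 1 + 0 = 2

2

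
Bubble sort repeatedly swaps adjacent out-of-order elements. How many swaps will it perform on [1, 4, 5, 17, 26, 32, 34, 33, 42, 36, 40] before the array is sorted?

3

The minimum number of adjacent swaps to sort an array equals its inversion count, since every such swap removes exactly one inversion.
Count inversions — for each element, later elements that are smaller:
1: none → 0
4: none → 0
5: none → 0
17: none → 0
26: none → 0
32: none → 0
34: 33 → 1
33: none → 0
42: 36, 40 → 2
36: none → 0
40: none → 0
Total inversions: 0 + 0 + 0 + 0 + 0 + 0 + 1 + 0 + 2 + 0 + 0 = 3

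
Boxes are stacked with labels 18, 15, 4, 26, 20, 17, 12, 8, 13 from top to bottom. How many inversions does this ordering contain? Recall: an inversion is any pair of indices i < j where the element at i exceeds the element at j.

Sweep left to right; for each value list the smaller values that follow it:
18: 6
15: 4
4: 0
26: 5
20: 4
17: 3
12: 1
8: 0
13: 0
Sum: 6 + 4 + 0 + 5 + 4 + 3 + 1 + 0 + 0 = 23

There are 23 inversions.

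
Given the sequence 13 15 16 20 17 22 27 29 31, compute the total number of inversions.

Sweep left to right; for each value list the smaller values that follow it:
13 → none → 0
15 → none → 0
16 → none → 0
20 → 17 → 1
17 → none → 0
22 → none → 0
27 → none → 0
29 → none → 0
31 → none → 0
Sum: 0 + 0 + 0 + 1 + 0 + 0 + 0 + 0 + 0 = 1

There is 1 inversion.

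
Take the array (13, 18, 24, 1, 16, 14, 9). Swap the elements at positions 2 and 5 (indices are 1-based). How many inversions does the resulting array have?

Positions 2 and 5 hold 18 and 16; after swapping, the array is [13, 16, 24, 1, 18, 14, 9].
For each element, count later entries that are smaller:
13: 2
16: 3
24: 4
1: 0
18: 2
14: 1
9: 0
Sum: 2 + 3 + 4 + 0 + 2 + 1 + 0 = 12

Inversions: 12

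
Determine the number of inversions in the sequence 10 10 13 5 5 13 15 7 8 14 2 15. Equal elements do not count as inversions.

There are 27 out-of-order pairs.

Sweep left to right; for each value list the smaller values that follow it:
10 → 5, 5, 7, 8, 2 → 5
10 → 5, 5, 7, 8, 2 → 5
13 → 5, 5, 7, 8, 2 → 5
5 → 2 → 1
5 → 2 → 1
13 → 7, 8, 2 → 3
15 → 7, 8, 14, 2 → 4
7 → 2 → 1
8 → 2 → 1
14 → 2 → 1
2 → none → 0
15 → none → 0
Sum: 5 + 5 + 5 + 1 + 1 + 3 + 4 + 1 + 1 + 1 + 0 + 0 = 27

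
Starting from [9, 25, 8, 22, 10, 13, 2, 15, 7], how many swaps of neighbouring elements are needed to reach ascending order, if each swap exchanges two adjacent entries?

22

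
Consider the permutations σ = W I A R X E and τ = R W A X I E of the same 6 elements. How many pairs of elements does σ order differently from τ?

5

Assign each item its position (1..6) in the first ordering, then rewrite the second ordering as that position sequence:
positions: W→1, I→2, A→3, R→4, X→5, E→6
second ordering as positions: [4, 1, 3, 5, 2, 6]
Discordant pairs = inversions in this position sequence.
4: 1, 3, 2 → 3
1: 0
3: 2 → 1
5: 2 → 1
2: 0
6: 0
Total: 3 + 0 + 1 + 1 + 0 + 0 = 5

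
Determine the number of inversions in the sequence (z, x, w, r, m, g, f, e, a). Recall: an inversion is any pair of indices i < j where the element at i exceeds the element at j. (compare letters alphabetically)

36

Element-by-element contributions:
z → x, w, r, m, g, f, e, a → 8
x → w, r, m, g, f, e, a → 7
w → r, m, g, f, e, a → 6
r → m, g, f, e, a → 5
m → g, f, e, a → 4
g → f, e, a → 3
f → e, a → 2
e → a → 1
a → none → 0
Sum: 8 + 7 + 6 + 5 + 4 + 3 + 2 + 1 + 0 = 36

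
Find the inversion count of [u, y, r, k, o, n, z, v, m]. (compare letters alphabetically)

21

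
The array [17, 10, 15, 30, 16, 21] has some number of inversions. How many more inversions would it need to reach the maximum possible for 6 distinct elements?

Maximum inversions for 6 distinct elements is C(6, 2) = 6·5/2 = 15.
Current inversions — for each element, count later smaller elements:
17: 3
10: 0
15: 0
30: 2
16: 0
21: 0
Current total: 3 + 0 + 0 + 2 + 0 + 0 = 5
Shortfall: 15 − 5 = 10

10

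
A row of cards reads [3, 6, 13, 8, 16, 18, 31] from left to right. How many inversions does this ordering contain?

Count, for each position, how many later elements it exceeds:
3 → none → 0
6 → none → 0
13 → 8 → 1
8 → none → 0
16 → none → 0
18 → none → 0
31 → none → 0
Sum: 0 + 0 + 1 + 0 + 0 + 0 + 0 = 1

Inversions: 1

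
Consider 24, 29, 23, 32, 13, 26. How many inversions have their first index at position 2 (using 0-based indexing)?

1

The element at index 2 is 23.
Elements after it: 32, 13, 26
Those smaller than 23: 13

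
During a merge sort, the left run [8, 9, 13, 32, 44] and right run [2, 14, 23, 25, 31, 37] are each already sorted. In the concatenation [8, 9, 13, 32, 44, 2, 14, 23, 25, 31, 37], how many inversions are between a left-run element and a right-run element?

Split inversions: 14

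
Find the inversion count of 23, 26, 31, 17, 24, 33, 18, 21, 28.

17 inversions

Count, for each position, how many later elements it exceeds:
23: 3
26: 4
31: 5
17: 0
24: 2
33: 3
18: 0
21: 0
28: 0
Sum: 3 + 4 + 5 + 0 + 2 + 3 + 0 + 0 + 0 = 17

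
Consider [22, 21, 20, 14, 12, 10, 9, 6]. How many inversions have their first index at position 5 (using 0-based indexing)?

2

The element at index 5 is 10.
Elements after it: 9, 6
Those smaller than 10: 9, 6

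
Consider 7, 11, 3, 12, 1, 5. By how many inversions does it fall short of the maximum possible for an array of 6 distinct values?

6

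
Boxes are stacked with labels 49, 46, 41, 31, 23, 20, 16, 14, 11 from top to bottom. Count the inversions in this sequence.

36 out-of-order pairs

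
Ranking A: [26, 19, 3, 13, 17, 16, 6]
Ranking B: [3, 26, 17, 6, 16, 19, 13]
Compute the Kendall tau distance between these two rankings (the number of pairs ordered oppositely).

9 discordant pairs

Assign each item its position (1..7) in the first ordering, then rewrite the second ordering as that position sequence:
positions: 26→1, 19→2, 3→3, 13→4, 17→5, 16→6, 6→7
second ordering as positions: [3, 1, 5, 7, 6, 2, 4]
Discordant pairs = inversions in this position sequence.
3: 1, 2 → 2
1: 0
5: 2, 4 → 2
7: 6, 2, 4 → 3
6: 2, 4 → 2
2: 0
4: 0
Total: 2 + 0 + 2 + 3 + 2 + 0 + 0 = 9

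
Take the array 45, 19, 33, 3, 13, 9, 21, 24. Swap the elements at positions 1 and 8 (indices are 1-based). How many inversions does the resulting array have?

13 inversions

Positions 1 and 8 hold 45 and 24; after swapping, the array is [24, 19, 33, 3, 13, 9, 21, 45].
For each element, count later entries that are smaller:
24: 5
19: 3
33: 4
3: 0
13: 1
9: 0
21: 0
45: 0
Sum: 5 + 3 + 4 + 0 + 1 + 0 + 0 + 0 = 13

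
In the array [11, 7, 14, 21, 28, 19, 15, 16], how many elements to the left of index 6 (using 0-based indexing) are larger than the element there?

The element at index 6 is 15.
Elements before it: 11, 7, 14, 21, 28, 19
Those larger than 15: 21, 28, 19

3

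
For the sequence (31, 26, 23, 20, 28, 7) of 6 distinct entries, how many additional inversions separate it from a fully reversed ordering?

3 inversions short

Maximum inversions for 6 distinct elements is C(6, 2) = 6·5/2 = 15.
Current inversions — for each element, count later smaller elements:
31: 5
26: 3
23: 2
20: 1
28: 1
7: 0
Current total: 5 + 3 + 2 + 1 + 1 + 0 = 12
Shortfall: 15 − 12 = 3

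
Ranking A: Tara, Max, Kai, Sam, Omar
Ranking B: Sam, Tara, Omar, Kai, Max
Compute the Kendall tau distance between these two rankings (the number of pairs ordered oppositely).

Assign each item its position (1..5) in the first ordering, then rewrite the second ordering as that position sequence:
positions: Tara→1, Max→2, Kai→3, Sam→4, Omar→5
second ordering as positions: [4, 1, 5, 3, 2]
Discordant pairs = inversions in this position sequence.
4: 1, 3, 2 → 3
1: 0
5: 3, 2 → 2
3: 2 → 1
2: 0
Total: 3 + 0 + 2 + 1 + 0 = 6

6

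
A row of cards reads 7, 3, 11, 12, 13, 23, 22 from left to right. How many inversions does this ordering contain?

2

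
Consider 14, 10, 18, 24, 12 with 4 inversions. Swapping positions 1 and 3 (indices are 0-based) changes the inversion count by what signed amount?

+3

Positions 1 and 3 hold 10 and 24; after swapping, the array is [14, 24, 18, 10, 12].
Element-by-element contributions:
14 → 10, 12 → 2
24 → 18, 10, 12 → 3
18 → 10, 12 → 2
10 → none → 0
12 → none → 0
Sum: 2 + 3 + 2 + 0 + 0 = 7
Change: 7 − 4 = +3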